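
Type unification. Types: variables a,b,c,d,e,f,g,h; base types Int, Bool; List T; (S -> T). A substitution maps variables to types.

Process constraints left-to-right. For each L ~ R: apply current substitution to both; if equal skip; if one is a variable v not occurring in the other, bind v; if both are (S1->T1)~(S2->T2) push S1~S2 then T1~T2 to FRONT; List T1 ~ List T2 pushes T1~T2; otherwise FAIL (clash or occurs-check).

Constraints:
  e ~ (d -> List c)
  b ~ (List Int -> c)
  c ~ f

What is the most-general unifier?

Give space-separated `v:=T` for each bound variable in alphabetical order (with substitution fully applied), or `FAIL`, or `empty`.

step 1: unify e ~ (d -> List c)  [subst: {-} | 2 pending]
  bind e := (d -> List c)
step 2: unify b ~ (List Int -> c)  [subst: {e:=(d -> List c)} | 1 pending]
  bind b := (List Int -> c)
step 3: unify c ~ f  [subst: {e:=(d -> List c), b:=(List Int -> c)} | 0 pending]
  bind c := f

Answer: b:=(List Int -> f) c:=f e:=(d -> List f)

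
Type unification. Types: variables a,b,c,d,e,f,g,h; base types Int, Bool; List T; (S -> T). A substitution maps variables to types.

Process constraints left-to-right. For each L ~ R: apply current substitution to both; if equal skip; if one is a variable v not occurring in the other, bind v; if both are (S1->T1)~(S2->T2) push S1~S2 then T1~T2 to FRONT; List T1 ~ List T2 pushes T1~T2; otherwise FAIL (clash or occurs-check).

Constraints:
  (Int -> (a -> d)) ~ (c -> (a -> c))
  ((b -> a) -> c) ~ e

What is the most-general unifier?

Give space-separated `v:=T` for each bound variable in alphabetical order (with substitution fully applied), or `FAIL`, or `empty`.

Answer: c:=Int d:=Int e:=((b -> a) -> Int)

Derivation:
step 1: unify (Int -> (a -> d)) ~ (c -> (a -> c))  [subst: {-} | 1 pending]
  -> decompose arrow: push Int~c, (a -> d)~(a -> c)
step 2: unify Int ~ c  [subst: {-} | 2 pending]
  bind c := Int
step 3: unify (a -> d) ~ (a -> Int)  [subst: {c:=Int} | 1 pending]
  -> decompose arrow: push a~a, d~Int
step 4: unify a ~ a  [subst: {c:=Int} | 2 pending]
  -> identical, skip
step 5: unify d ~ Int  [subst: {c:=Int} | 1 pending]
  bind d := Int
step 6: unify ((b -> a) -> Int) ~ e  [subst: {c:=Int, d:=Int} | 0 pending]
  bind e := ((b -> a) -> Int)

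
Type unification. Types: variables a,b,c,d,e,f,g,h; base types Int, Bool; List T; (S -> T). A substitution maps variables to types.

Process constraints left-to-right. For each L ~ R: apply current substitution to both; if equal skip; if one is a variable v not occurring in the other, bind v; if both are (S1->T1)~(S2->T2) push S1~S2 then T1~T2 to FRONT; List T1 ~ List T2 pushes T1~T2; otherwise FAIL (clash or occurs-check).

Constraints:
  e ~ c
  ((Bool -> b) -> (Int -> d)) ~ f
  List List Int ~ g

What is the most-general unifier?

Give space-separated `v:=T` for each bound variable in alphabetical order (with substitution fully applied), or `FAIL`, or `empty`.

Answer: e:=c f:=((Bool -> b) -> (Int -> d)) g:=List List Int

Derivation:
step 1: unify e ~ c  [subst: {-} | 2 pending]
  bind e := c
step 2: unify ((Bool -> b) -> (Int -> d)) ~ f  [subst: {e:=c} | 1 pending]
  bind f := ((Bool -> b) -> (Int -> d))
step 3: unify List List Int ~ g  [subst: {e:=c, f:=((Bool -> b) -> (Int -> d))} | 0 pending]
  bind g := List List Int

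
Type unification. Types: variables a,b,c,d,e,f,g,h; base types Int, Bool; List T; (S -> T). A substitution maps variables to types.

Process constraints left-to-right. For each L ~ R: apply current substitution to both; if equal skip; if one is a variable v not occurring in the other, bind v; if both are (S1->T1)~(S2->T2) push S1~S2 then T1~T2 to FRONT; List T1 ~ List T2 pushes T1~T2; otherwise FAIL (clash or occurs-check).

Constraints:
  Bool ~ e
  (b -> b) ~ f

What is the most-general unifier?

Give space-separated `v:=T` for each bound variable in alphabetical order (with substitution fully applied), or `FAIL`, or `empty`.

step 1: unify Bool ~ e  [subst: {-} | 1 pending]
  bind e := Bool
step 2: unify (b -> b) ~ f  [subst: {e:=Bool} | 0 pending]
  bind f := (b -> b)

Answer: e:=Bool f:=(b -> b)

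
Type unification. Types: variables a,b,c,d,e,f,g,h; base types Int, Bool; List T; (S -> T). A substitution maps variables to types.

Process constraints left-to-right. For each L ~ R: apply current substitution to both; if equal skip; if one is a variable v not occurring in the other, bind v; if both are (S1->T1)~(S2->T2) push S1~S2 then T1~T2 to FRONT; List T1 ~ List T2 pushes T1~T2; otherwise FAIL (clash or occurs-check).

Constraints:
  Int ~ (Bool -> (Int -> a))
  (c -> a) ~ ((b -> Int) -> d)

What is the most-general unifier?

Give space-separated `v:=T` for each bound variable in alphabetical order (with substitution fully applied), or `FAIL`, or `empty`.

Answer: FAIL

Derivation:
step 1: unify Int ~ (Bool -> (Int -> a))  [subst: {-} | 1 pending]
  clash: Int vs (Bool -> (Int -> a))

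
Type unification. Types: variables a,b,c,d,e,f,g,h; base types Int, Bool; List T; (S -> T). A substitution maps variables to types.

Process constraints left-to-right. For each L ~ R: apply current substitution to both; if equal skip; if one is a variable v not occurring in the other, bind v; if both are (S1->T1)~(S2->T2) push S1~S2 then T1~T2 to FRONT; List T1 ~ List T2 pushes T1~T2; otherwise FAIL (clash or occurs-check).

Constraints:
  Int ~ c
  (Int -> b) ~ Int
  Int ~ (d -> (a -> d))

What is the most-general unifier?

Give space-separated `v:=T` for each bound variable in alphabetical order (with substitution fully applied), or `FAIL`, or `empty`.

Answer: FAIL

Derivation:
step 1: unify Int ~ c  [subst: {-} | 2 pending]
  bind c := Int
step 2: unify (Int -> b) ~ Int  [subst: {c:=Int} | 1 pending]
  clash: (Int -> b) vs Int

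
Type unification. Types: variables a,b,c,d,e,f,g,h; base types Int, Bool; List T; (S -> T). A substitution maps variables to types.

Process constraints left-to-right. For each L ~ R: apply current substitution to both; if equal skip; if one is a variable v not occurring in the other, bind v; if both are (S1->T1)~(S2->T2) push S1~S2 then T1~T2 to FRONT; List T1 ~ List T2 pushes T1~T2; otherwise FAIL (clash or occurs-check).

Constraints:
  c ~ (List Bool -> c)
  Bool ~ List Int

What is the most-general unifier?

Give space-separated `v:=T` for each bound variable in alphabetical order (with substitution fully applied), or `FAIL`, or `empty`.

Answer: FAIL

Derivation:
step 1: unify c ~ (List Bool -> c)  [subst: {-} | 1 pending]
  occurs-check fail: c in (List Bool -> c)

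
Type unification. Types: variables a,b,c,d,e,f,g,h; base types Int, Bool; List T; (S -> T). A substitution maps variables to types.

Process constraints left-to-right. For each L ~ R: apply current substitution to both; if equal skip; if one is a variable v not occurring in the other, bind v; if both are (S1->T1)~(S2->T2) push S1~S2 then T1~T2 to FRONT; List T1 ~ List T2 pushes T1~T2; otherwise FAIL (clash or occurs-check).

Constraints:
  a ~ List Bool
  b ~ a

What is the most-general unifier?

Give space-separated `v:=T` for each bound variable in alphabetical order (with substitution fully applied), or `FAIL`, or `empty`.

Answer: a:=List Bool b:=List Bool

Derivation:
step 1: unify a ~ List Bool  [subst: {-} | 1 pending]
  bind a := List Bool
step 2: unify b ~ List Bool  [subst: {a:=List Bool} | 0 pending]
  bind b := List Bool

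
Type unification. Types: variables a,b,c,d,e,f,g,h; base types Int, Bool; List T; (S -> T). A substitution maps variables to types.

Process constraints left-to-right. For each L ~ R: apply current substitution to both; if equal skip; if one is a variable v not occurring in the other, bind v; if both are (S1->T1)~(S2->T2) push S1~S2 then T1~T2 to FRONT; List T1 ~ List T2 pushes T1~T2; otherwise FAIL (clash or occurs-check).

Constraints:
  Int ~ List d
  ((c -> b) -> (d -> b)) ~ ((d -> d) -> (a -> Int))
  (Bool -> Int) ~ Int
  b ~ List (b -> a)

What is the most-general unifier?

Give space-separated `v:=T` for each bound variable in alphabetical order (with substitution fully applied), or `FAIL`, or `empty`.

step 1: unify Int ~ List d  [subst: {-} | 3 pending]
  clash: Int vs List d

Answer: FAIL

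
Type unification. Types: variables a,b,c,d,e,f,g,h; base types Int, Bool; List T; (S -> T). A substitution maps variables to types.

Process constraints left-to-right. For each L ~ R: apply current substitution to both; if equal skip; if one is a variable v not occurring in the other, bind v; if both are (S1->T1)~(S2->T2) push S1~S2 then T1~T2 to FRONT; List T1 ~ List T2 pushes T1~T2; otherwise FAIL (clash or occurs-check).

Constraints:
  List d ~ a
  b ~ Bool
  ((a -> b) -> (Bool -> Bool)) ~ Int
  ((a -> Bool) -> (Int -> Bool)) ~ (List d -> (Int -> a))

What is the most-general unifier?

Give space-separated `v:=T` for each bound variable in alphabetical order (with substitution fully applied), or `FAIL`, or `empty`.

Answer: FAIL

Derivation:
step 1: unify List d ~ a  [subst: {-} | 3 pending]
  bind a := List d
step 2: unify b ~ Bool  [subst: {a:=List d} | 2 pending]
  bind b := Bool
step 3: unify ((List d -> Bool) -> (Bool -> Bool)) ~ Int  [subst: {a:=List d, b:=Bool} | 1 pending]
  clash: ((List d -> Bool) -> (Bool -> Bool)) vs Int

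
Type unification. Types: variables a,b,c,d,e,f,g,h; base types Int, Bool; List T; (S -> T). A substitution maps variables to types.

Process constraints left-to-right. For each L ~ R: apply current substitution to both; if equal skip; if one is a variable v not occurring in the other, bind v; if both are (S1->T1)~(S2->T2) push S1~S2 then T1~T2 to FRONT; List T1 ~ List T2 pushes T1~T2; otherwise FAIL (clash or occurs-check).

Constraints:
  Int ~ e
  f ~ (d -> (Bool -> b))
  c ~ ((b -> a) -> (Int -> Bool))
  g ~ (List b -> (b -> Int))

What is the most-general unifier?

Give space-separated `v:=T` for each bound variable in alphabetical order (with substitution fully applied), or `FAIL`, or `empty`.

step 1: unify Int ~ e  [subst: {-} | 3 pending]
  bind e := Int
step 2: unify f ~ (d -> (Bool -> b))  [subst: {e:=Int} | 2 pending]
  bind f := (d -> (Bool -> b))
step 3: unify c ~ ((b -> a) -> (Int -> Bool))  [subst: {e:=Int, f:=(d -> (Bool -> b))} | 1 pending]
  bind c := ((b -> a) -> (Int -> Bool))
step 4: unify g ~ (List b -> (b -> Int))  [subst: {e:=Int, f:=(d -> (Bool -> b)), c:=((b -> a) -> (Int -> Bool))} | 0 pending]
  bind g := (List b -> (b -> Int))

Answer: c:=((b -> a) -> (Int -> Bool)) e:=Int f:=(d -> (Bool -> b)) g:=(List b -> (b -> Int))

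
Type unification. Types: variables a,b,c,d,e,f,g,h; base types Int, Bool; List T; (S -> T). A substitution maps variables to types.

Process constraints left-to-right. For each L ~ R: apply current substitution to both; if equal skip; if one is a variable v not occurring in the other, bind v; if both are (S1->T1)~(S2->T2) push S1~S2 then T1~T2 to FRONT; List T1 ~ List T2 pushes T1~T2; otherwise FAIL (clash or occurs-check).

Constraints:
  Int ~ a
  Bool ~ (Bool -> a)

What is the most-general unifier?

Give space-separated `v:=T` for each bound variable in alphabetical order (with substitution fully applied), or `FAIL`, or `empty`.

step 1: unify Int ~ a  [subst: {-} | 1 pending]
  bind a := Int
step 2: unify Bool ~ (Bool -> Int)  [subst: {a:=Int} | 0 pending]
  clash: Bool vs (Bool -> Int)

Answer: FAIL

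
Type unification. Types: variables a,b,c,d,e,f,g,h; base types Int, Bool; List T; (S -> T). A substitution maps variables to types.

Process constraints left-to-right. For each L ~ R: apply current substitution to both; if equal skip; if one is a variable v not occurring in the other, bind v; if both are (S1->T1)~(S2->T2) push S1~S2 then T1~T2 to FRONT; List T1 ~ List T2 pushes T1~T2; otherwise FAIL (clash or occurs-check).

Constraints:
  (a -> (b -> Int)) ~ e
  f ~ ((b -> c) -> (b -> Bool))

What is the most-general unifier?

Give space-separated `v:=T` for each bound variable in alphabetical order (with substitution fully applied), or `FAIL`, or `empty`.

Answer: e:=(a -> (b -> Int)) f:=((b -> c) -> (b -> Bool))

Derivation:
step 1: unify (a -> (b -> Int)) ~ e  [subst: {-} | 1 pending]
  bind e := (a -> (b -> Int))
step 2: unify f ~ ((b -> c) -> (b -> Bool))  [subst: {e:=(a -> (b -> Int))} | 0 pending]
  bind f := ((b -> c) -> (b -> Bool))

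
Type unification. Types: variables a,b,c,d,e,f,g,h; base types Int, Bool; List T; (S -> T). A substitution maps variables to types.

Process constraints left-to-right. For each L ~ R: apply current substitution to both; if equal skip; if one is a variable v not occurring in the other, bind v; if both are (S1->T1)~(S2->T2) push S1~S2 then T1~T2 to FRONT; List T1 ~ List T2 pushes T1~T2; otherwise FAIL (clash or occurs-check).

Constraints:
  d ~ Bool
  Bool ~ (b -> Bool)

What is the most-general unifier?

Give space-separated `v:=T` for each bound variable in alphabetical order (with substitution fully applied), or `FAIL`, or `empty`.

step 1: unify d ~ Bool  [subst: {-} | 1 pending]
  bind d := Bool
step 2: unify Bool ~ (b -> Bool)  [subst: {d:=Bool} | 0 pending]
  clash: Bool vs (b -> Bool)

Answer: FAIL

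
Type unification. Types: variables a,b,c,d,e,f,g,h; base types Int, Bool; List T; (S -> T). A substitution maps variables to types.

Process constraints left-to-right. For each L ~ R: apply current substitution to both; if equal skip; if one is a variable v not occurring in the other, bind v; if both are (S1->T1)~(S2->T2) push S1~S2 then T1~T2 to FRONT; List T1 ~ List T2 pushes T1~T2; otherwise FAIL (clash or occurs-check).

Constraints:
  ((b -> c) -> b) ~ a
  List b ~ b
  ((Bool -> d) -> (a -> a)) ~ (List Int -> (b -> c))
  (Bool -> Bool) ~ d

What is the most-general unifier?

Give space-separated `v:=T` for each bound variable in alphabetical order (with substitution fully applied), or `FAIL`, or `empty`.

step 1: unify ((b -> c) -> b) ~ a  [subst: {-} | 3 pending]
  bind a := ((b -> c) -> b)
step 2: unify List b ~ b  [subst: {a:=((b -> c) -> b)} | 2 pending]
  occurs-check fail

Answer: FAIL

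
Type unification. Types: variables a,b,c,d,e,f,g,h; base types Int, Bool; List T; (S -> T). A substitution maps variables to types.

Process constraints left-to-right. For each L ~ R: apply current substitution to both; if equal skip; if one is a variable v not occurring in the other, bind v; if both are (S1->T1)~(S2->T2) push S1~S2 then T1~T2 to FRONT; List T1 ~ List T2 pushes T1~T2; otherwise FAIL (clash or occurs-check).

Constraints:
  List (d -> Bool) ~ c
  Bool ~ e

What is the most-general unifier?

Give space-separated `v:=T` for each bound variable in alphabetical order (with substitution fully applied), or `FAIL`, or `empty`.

step 1: unify List (d -> Bool) ~ c  [subst: {-} | 1 pending]
  bind c := List (d -> Bool)
step 2: unify Bool ~ e  [subst: {c:=List (d -> Bool)} | 0 pending]
  bind e := Bool

Answer: c:=List (d -> Bool) e:=Bool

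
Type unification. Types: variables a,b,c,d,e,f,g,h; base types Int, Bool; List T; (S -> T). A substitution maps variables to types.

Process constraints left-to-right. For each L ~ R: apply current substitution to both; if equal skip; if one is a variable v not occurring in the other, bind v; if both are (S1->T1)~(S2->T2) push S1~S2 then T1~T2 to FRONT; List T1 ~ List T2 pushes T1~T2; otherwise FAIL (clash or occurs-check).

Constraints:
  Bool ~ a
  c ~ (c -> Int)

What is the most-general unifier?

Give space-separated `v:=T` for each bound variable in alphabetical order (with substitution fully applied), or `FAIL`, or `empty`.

step 1: unify Bool ~ a  [subst: {-} | 1 pending]
  bind a := Bool
step 2: unify c ~ (c -> Int)  [subst: {a:=Bool} | 0 pending]
  occurs-check fail: c in (c -> Int)

Answer: FAIL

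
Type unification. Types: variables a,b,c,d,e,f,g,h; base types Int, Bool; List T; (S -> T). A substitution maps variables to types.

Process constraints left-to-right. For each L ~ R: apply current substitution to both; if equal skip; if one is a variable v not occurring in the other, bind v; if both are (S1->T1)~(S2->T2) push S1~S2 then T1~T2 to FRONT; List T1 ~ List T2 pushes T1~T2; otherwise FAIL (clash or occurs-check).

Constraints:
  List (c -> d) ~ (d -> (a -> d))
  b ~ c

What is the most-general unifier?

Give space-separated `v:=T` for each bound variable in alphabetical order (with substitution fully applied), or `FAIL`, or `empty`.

step 1: unify List (c -> d) ~ (d -> (a -> d))  [subst: {-} | 1 pending]
  clash: List (c -> d) vs (d -> (a -> d))

Answer: FAIL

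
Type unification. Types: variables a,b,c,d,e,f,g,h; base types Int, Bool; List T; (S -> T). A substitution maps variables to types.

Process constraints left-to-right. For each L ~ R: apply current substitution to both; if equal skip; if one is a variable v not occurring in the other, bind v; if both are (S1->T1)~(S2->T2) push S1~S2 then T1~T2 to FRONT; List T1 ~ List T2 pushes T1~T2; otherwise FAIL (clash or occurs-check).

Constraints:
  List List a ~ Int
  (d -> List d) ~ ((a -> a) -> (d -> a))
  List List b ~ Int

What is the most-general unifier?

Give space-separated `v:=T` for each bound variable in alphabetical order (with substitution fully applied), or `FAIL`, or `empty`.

Answer: FAIL

Derivation:
step 1: unify List List a ~ Int  [subst: {-} | 2 pending]
  clash: List List a vs Int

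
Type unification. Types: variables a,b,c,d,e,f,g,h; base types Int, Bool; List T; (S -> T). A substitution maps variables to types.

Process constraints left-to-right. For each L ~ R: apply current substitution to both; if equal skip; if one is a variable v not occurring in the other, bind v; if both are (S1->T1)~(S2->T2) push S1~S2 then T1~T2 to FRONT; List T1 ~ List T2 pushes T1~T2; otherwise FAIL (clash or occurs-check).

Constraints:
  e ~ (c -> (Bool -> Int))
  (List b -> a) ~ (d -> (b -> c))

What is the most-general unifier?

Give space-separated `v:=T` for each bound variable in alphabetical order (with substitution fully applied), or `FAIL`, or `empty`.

Answer: a:=(b -> c) d:=List b e:=(c -> (Bool -> Int))

Derivation:
step 1: unify e ~ (c -> (Bool -> Int))  [subst: {-} | 1 pending]
  bind e := (c -> (Bool -> Int))
step 2: unify (List b -> a) ~ (d -> (b -> c))  [subst: {e:=(c -> (Bool -> Int))} | 0 pending]
  -> decompose arrow: push List b~d, a~(b -> c)
step 3: unify List b ~ d  [subst: {e:=(c -> (Bool -> Int))} | 1 pending]
  bind d := List b
step 4: unify a ~ (b -> c)  [subst: {e:=(c -> (Bool -> Int)), d:=List b} | 0 pending]
  bind a := (b -> c)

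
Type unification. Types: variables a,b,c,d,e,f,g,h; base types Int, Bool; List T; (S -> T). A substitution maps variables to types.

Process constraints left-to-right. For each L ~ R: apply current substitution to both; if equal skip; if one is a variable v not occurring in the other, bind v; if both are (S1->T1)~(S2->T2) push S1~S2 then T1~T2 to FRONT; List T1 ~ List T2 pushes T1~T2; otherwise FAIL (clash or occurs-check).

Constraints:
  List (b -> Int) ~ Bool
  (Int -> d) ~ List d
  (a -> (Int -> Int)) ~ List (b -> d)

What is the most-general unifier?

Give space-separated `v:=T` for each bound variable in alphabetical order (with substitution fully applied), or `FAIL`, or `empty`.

step 1: unify List (b -> Int) ~ Bool  [subst: {-} | 2 pending]
  clash: List (b -> Int) vs Bool

Answer: FAIL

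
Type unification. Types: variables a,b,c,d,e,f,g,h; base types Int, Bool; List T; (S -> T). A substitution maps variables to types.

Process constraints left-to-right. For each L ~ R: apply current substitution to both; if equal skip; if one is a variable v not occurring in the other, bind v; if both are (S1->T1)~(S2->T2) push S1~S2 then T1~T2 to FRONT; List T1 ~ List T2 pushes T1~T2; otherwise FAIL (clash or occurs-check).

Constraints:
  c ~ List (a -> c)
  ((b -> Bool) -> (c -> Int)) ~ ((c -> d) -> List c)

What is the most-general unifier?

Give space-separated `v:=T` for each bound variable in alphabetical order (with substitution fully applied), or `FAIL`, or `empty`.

Answer: FAIL

Derivation:
step 1: unify c ~ List (a -> c)  [subst: {-} | 1 pending]
  occurs-check fail: c in List (a -> c)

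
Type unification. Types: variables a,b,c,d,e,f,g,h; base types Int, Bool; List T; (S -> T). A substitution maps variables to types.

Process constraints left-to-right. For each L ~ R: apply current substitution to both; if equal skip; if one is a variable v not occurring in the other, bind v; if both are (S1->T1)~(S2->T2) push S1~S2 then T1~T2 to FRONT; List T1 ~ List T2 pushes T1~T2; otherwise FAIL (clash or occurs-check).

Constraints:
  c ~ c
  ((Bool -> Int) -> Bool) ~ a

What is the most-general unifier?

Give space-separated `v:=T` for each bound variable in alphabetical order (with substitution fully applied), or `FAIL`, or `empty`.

step 1: unify c ~ c  [subst: {-} | 1 pending]
  -> identical, skip
step 2: unify ((Bool -> Int) -> Bool) ~ a  [subst: {-} | 0 pending]
  bind a := ((Bool -> Int) -> Bool)

Answer: a:=((Bool -> Int) -> Bool)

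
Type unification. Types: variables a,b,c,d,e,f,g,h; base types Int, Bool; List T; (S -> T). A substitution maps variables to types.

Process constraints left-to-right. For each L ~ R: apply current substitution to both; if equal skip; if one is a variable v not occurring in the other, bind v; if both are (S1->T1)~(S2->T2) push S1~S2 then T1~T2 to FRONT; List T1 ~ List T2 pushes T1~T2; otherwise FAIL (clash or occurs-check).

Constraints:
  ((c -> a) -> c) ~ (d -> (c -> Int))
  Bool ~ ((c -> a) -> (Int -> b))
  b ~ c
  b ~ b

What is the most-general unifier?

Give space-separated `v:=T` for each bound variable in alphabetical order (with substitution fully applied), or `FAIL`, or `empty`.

step 1: unify ((c -> a) -> c) ~ (d -> (c -> Int))  [subst: {-} | 3 pending]
  -> decompose arrow: push (c -> a)~d, c~(c -> Int)
step 2: unify (c -> a) ~ d  [subst: {-} | 4 pending]
  bind d := (c -> a)
step 3: unify c ~ (c -> Int)  [subst: {d:=(c -> a)} | 3 pending]
  occurs-check fail: c in (c -> Int)

Answer: FAIL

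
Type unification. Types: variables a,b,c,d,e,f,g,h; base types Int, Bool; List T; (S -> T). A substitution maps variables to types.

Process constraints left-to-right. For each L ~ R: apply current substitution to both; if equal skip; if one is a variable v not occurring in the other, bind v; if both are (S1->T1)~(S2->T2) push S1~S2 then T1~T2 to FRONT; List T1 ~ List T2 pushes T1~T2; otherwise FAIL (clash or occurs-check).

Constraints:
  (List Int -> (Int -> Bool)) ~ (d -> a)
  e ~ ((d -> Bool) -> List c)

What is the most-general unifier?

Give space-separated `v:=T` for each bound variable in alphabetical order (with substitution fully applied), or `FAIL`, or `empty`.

step 1: unify (List Int -> (Int -> Bool)) ~ (d -> a)  [subst: {-} | 1 pending]
  -> decompose arrow: push List Int~d, (Int -> Bool)~a
step 2: unify List Int ~ d  [subst: {-} | 2 pending]
  bind d := List Int
step 3: unify (Int -> Bool) ~ a  [subst: {d:=List Int} | 1 pending]
  bind a := (Int -> Bool)
step 4: unify e ~ ((List Int -> Bool) -> List c)  [subst: {d:=List Int, a:=(Int -> Bool)} | 0 pending]
  bind e := ((List Int -> Bool) -> List c)

Answer: a:=(Int -> Bool) d:=List Int e:=((List Int -> Bool) -> List c)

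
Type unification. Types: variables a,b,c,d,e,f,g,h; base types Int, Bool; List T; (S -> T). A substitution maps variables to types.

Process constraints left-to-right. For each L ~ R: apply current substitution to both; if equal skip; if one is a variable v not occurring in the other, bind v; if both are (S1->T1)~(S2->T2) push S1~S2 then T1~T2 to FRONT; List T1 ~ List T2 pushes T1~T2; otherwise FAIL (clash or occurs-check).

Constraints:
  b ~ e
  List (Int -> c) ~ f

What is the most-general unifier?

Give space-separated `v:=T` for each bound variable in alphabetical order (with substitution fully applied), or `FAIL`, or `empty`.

Answer: b:=e f:=List (Int -> c)

Derivation:
step 1: unify b ~ e  [subst: {-} | 1 pending]
  bind b := e
step 2: unify List (Int -> c) ~ f  [subst: {b:=e} | 0 pending]
  bind f := List (Int -> c)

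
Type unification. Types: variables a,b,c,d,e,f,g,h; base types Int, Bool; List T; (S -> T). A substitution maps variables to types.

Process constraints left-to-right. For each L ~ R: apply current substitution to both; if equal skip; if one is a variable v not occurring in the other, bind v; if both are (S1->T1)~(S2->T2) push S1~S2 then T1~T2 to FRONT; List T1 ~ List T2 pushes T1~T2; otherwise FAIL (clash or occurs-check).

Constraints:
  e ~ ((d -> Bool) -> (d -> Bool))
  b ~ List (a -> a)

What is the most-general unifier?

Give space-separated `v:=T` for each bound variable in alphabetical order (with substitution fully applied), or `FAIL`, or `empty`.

step 1: unify e ~ ((d -> Bool) -> (d -> Bool))  [subst: {-} | 1 pending]
  bind e := ((d -> Bool) -> (d -> Bool))
step 2: unify b ~ List (a -> a)  [subst: {e:=((d -> Bool) -> (d -> Bool))} | 0 pending]
  bind b := List (a -> a)

Answer: b:=List (a -> a) e:=((d -> Bool) -> (d -> Bool))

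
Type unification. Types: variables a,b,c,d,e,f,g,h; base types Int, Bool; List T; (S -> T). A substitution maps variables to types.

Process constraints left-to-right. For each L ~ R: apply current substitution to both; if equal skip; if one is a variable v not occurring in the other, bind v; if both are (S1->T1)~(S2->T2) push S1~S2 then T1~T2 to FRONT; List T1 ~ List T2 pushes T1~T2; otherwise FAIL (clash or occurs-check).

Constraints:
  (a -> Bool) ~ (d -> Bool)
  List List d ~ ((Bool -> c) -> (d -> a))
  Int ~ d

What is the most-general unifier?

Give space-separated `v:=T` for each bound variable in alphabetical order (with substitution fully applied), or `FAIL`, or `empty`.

step 1: unify (a -> Bool) ~ (d -> Bool)  [subst: {-} | 2 pending]
  -> decompose arrow: push a~d, Bool~Bool
step 2: unify a ~ d  [subst: {-} | 3 pending]
  bind a := d
step 3: unify Bool ~ Bool  [subst: {a:=d} | 2 pending]
  -> identical, skip
step 4: unify List List d ~ ((Bool -> c) -> (d -> d))  [subst: {a:=d} | 1 pending]
  clash: List List d vs ((Bool -> c) -> (d -> d))

Answer: FAIL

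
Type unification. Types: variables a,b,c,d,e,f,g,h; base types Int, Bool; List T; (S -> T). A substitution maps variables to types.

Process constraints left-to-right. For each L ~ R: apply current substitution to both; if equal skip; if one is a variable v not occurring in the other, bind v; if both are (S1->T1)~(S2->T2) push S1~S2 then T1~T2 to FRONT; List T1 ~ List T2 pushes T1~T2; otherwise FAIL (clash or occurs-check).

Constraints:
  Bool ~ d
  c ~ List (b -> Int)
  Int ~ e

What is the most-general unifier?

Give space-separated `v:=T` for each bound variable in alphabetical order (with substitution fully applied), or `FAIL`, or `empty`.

Answer: c:=List (b -> Int) d:=Bool e:=Int

Derivation:
step 1: unify Bool ~ d  [subst: {-} | 2 pending]
  bind d := Bool
step 2: unify c ~ List (b -> Int)  [subst: {d:=Bool} | 1 pending]
  bind c := List (b -> Int)
step 3: unify Int ~ e  [subst: {d:=Bool, c:=List (b -> Int)} | 0 pending]
  bind e := Int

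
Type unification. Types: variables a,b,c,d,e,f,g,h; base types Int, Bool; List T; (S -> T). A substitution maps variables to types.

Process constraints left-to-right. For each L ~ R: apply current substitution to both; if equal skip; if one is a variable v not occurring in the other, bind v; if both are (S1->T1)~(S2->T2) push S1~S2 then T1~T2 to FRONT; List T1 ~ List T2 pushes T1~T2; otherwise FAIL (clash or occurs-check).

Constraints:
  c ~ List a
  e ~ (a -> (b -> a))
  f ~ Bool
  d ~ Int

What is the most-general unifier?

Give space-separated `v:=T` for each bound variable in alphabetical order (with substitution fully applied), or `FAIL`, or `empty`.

Answer: c:=List a d:=Int e:=(a -> (b -> a)) f:=Bool

Derivation:
step 1: unify c ~ List a  [subst: {-} | 3 pending]
  bind c := List a
step 2: unify e ~ (a -> (b -> a))  [subst: {c:=List a} | 2 pending]
  bind e := (a -> (b -> a))
step 3: unify f ~ Bool  [subst: {c:=List a, e:=(a -> (b -> a))} | 1 pending]
  bind f := Bool
step 4: unify d ~ Int  [subst: {c:=List a, e:=(a -> (b -> a)), f:=Bool} | 0 pending]
  bind d := Int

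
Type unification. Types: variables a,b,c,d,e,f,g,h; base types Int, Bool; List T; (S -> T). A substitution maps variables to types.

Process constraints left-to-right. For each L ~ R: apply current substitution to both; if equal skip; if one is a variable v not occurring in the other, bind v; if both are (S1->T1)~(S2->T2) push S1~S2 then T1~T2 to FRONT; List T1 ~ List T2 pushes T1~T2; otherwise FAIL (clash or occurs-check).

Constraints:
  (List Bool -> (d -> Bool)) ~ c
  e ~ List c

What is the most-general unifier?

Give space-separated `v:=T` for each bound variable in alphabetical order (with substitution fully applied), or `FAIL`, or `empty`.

step 1: unify (List Bool -> (d -> Bool)) ~ c  [subst: {-} | 1 pending]
  bind c := (List Bool -> (d -> Bool))
step 2: unify e ~ List (List Bool -> (d -> Bool))  [subst: {c:=(List Bool -> (d -> Bool))} | 0 pending]
  bind e := List (List Bool -> (d -> Bool))

Answer: c:=(List Bool -> (d -> Bool)) e:=List (List Bool -> (d -> Bool))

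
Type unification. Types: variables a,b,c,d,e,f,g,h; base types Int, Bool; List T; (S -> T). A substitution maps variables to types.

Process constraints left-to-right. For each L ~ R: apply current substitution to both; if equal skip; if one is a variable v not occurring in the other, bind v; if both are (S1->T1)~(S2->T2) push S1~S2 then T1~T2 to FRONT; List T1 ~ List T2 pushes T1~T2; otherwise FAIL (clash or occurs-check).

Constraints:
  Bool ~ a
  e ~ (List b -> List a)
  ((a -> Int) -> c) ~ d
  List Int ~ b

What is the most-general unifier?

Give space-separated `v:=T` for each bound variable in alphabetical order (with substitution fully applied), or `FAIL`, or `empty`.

step 1: unify Bool ~ a  [subst: {-} | 3 pending]
  bind a := Bool
step 2: unify e ~ (List b -> List Bool)  [subst: {a:=Bool} | 2 pending]
  bind e := (List b -> List Bool)
step 3: unify ((Bool -> Int) -> c) ~ d  [subst: {a:=Bool, e:=(List b -> List Bool)} | 1 pending]
  bind d := ((Bool -> Int) -> c)
step 4: unify List Int ~ b  [subst: {a:=Bool, e:=(List b -> List Bool), d:=((Bool -> Int) -> c)} | 0 pending]
  bind b := List Int

Answer: a:=Bool b:=List Int d:=((Bool -> Int) -> c) e:=(List List Int -> List Bool)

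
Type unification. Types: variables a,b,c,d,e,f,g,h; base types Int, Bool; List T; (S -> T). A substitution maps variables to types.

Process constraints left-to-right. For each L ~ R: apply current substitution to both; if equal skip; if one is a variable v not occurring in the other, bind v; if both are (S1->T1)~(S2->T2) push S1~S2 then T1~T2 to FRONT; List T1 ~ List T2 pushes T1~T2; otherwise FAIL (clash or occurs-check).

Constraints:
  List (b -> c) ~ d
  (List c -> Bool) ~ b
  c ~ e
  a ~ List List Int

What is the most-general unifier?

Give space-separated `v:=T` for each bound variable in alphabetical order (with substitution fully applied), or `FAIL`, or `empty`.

step 1: unify List (b -> c) ~ d  [subst: {-} | 3 pending]
  bind d := List (b -> c)
step 2: unify (List c -> Bool) ~ b  [subst: {d:=List (b -> c)} | 2 pending]
  bind b := (List c -> Bool)
step 3: unify c ~ e  [subst: {d:=List (b -> c), b:=(List c -> Bool)} | 1 pending]
  bind c := e
step 4: unify a ~ List List Int  [subst: {d:=List (b -> c), b:=(List c -> Bool), c:=e} | 0 pending]
  bind a := List List Int

Answer: a:=List List Int b:=(List e -> Bool) c:=e d:=List ((List e -> Bool) -> e)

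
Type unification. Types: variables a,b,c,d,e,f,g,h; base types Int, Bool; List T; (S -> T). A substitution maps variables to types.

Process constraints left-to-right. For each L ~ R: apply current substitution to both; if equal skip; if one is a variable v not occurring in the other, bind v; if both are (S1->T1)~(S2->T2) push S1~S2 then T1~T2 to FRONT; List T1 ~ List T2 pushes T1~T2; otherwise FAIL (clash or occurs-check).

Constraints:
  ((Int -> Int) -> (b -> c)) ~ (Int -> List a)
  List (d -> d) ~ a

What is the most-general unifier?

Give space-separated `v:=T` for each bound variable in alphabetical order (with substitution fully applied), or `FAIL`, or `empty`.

Answer: FAIL

Derivation:
step 1: unify ((Int -> Int) -> (b -> c)) ~ (Int -> List a)  [subst: {-} | 1 pending]
  -> decompose arrow: push (Int -> Int)~Int, (b -> c)~List a
step 2: unify (Int -> Int) ~ Int  [subst: {-} | 2 pending]
  clash: (Int -> Int) vs Int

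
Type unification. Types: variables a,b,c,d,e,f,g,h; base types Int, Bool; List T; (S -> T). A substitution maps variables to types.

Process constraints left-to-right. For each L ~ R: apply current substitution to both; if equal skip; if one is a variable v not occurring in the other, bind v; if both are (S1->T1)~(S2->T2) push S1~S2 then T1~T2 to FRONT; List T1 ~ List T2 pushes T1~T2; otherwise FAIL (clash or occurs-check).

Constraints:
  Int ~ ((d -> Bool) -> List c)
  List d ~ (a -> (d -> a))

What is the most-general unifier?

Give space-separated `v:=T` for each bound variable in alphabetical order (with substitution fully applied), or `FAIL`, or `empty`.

step 1: unify Int ~ ((d -> Bool) -> List c)  [subst: {-} | 1 pending]
  clash: Int vs ((d -> Bool) -> List c)

Answer: FAIL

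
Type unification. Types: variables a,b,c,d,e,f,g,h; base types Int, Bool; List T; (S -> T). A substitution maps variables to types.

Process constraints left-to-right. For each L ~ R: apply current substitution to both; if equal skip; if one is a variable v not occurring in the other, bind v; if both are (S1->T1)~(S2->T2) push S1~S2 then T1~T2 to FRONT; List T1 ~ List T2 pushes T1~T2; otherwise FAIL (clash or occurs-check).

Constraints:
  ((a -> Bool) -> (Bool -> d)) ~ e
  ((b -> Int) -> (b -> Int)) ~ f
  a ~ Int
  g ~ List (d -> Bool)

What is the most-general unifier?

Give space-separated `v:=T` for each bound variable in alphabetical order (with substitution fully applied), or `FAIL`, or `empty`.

Answer: a:=Int e:=((Int -> Bool) -> (Bool -> d)) f:=((b -> Int) -> (b -> Int)) g:=List (d -> Bool)

Derivation:
step 1: unify ((a -> Bool) -> (Bool -> d)) ~ e  [subst: {-} | 3 pending]
  bind e := ((a -> Bool) -> (Bool -> d))
step 2: unify ((b -> Int) -> (b -> Int)) ~ f  [subst: {e:=((a -> Bool) -> (Bool -> d))} | 2 pending]
  bind f := ((b -> Int) -> (b -> Int))
step 3: unify a ~ Int  [subst: {e:=((a -> Bool) -> (Bool -> d)), f:=((b -> Int) -> (b -> Int))} | 1 pending]
  bind a := Int
step 4: unify g ~ List (d -> Bool)  [subst: {e:=((a -> Bool) -> (Bool -> d)), f:=((b -> Int) -> (b -> Int)), a:=Int} | 0 pending]
  bind g := List (d -> Bool)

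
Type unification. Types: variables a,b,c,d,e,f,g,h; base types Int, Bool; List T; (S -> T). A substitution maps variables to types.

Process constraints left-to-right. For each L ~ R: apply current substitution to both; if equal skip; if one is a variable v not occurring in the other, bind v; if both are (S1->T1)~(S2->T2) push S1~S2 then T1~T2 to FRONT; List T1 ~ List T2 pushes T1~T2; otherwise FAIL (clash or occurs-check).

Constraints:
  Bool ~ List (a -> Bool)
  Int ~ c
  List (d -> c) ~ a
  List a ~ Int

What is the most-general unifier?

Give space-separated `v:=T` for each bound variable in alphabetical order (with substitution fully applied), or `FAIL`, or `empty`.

step 1: unify Bool ~ List (a -> Bool)  [subst: {-} | 3 pending]
  clash: Bool vs List (a -> Bool)

Answer: FAIL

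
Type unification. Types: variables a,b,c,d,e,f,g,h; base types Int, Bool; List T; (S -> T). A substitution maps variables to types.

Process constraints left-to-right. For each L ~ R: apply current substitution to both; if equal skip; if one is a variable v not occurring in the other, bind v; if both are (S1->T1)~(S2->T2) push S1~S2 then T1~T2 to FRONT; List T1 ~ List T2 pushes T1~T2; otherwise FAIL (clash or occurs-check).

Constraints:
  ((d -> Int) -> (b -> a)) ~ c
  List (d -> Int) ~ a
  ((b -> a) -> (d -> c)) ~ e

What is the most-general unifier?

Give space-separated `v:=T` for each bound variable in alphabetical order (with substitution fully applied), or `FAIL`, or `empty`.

step 1: unify ((d -> Int) -> (b -> a)) ~ c  [subst: {-} | 2 pending]
  bind c := ((d -> Int) -> (b -> a))
step 2: unify List (d -> Int) ~ a  [subst: {c:=((d -> Int) -> (b -> a))} | 1 pending]
  bind a := List (d -> Int)
step 3: unify ((b -> List (d -> Int)) -> (d -> ((d -> Int) -> (b -> List (d -> Int))))) ~ e  [subst: {c:=((d -> Int) -> (b -> a)), a:=List (d -> Int)} | 0 pending]
  bind e := ((b -> List (d -> Int)) -> (d -> ((d -> Int) -> (b -> List (d -> Int)))))

Answer: a:=List (d -> Int) c:=((d -> Int) -> (b -> List (d -> Int))) e:=((b -> List (d -> Int)) -> (d -> ((d -> Int) -> (b -> List (d -> Int)))))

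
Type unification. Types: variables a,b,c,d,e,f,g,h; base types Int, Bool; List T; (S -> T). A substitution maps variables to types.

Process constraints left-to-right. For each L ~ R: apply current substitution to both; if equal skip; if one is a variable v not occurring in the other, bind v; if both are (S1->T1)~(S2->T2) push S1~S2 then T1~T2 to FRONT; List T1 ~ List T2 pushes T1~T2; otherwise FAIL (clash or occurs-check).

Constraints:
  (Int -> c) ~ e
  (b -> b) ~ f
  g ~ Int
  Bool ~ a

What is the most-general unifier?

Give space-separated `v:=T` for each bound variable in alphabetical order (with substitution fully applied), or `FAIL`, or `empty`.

Answer: a:=Bool e:=(Int -> c) f:=(b -> b) g:=Int

Derivation:
step 1: unify (Int -> c) ~ e  [subst: {-} | 3 pending]
  bind e := (Int -> c)
step 2: unify (b -> b) ~ f  [subst: {e:=(Int -> c)} | 2 pending]
  bind f := (b -> b)
step 3: unify g ~ Int  [subst: {e:=(Int -> c), f:=(b -> b)} | 1 pending]
  bind g := Int
step 4: unify Bool ~ a  [subst: {e:=(Int -> c), f:=(b -> b), g:=Int} | 0 pending]
  bind a := Bool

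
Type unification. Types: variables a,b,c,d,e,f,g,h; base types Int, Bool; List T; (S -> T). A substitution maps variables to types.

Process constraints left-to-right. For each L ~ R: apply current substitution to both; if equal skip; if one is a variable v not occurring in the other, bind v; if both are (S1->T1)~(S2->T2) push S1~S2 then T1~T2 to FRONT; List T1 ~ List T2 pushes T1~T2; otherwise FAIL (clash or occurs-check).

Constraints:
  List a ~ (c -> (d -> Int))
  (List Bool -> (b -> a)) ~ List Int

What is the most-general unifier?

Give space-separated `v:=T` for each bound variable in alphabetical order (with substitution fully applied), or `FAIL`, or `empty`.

step 1: unify List a ~ (c -> (d -> Int))  [subst: {-} | 1 pending]
  clash: List a vs (c -> (d -> Int))

Answer: FAIL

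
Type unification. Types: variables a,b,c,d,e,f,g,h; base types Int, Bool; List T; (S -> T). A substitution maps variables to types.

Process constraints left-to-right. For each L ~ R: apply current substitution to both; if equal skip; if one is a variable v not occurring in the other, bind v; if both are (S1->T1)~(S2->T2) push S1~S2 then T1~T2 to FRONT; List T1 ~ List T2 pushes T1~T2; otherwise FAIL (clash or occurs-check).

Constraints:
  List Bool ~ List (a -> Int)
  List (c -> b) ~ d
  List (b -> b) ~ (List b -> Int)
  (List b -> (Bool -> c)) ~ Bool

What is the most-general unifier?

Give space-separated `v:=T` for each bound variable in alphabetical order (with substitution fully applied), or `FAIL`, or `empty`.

step 1: unify List Bool ~ List (a -> Int)  [subst: {-} | 3 pending]
  -> decompose List: push Bool~(a -> Int)
step 2: unify Bool ~ (a -> Int)  [subst: {-} | 3 pending]
  clash: Bool vs (a -> Int)

Answer: FAIL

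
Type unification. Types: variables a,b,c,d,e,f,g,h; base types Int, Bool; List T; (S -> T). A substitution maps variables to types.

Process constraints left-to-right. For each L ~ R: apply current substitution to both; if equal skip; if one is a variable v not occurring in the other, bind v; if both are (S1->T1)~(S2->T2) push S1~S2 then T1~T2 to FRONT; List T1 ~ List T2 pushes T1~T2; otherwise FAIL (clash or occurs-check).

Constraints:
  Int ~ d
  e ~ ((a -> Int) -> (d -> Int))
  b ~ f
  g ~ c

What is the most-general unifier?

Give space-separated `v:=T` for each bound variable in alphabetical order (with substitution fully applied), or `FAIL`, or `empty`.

step 1: unify Int ~ d  [subst: {-} | 3 pending]
  bind d := Int
step 2: unify e ~ ((a -> Int) -> (Int -> Int))  [subst: {d:=Int} | 2 pending]
  bind e := ((a -> Int) -> (Int -> Int))
step 3: unify b ~ f  [subst: {d:=Int, e:=((a -> Int) -> (Int -> Int))} | 1 pending]
  bind b := f
step 4: unify g ~ c  [subst: {d:=Int, e:=((a -> Int) -> (Int -> Int)), b:=f} | 0 pending]
  bind g := c

Answer: b:=f d:=Int e:=((a -> Int) -> (Int -> Int)) g:=c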